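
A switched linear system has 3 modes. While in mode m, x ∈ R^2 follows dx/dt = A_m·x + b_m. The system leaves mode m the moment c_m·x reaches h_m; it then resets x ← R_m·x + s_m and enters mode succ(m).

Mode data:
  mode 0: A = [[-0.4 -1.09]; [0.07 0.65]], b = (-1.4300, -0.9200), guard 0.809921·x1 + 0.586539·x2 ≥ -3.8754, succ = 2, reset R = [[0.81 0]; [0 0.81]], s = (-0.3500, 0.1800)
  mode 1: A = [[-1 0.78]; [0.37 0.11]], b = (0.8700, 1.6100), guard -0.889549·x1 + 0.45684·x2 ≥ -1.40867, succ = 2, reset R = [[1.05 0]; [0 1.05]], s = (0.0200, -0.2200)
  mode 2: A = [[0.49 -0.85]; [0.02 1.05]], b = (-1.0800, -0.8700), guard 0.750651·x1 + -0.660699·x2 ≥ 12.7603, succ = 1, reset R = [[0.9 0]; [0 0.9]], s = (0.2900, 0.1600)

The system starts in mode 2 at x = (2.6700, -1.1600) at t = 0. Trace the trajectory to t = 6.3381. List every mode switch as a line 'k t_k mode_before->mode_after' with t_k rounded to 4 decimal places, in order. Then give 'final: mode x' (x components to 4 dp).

1 1.4897 2->1
2 3.0675 1->2
3 3.9647 2->1
4 5.2640 1->2
5 5.6775 2->1
final: 1 -6.0571 -18.1820

Mode 2: guard c·x = 12.7603 hit at Δt = 1.4897 (t = 1.4897), x⁻ = (9.6325, -8.3695) → reset → x⁺ = (8.9592, -7.3725), jump to mode 1
Mode 1: guard c·x = -1.4087 hit at Δt = 1.5778 (t = 3.0675), x⁻ = (-0.5671, -4.1878) → reset → x⁺ = (-0.5755, -4.6172), jump to mode 2
Mode 2: guard c·x = 12.7603 hit at Δt = 0.8972 (t = 3.9647), x⁻ = (5.4651, -13.1042) → reset → x⁺ = (5.2086, -11.6338), jump to mode 1
Mode 1: guard c·x = -1.4087 hit at Δt = 1.2992 (t = 5.2640), x⁻ = (-4.2666, -11.3913) → reset → x⁺ = (-4.4599, -12.1809), jump to mode 2
Mode 2: guard c·x = 12.7603 hit at Δt = 0.4135 (t = 5.6775), x⁻ = (0.0277, -19.2819) → reset → x⁺ = (0.3149, -17.1937), jump to mode 1
Mode 1: flow for 0.6606 to horizon, guard not reached → x = (-6.0571, -18.1820)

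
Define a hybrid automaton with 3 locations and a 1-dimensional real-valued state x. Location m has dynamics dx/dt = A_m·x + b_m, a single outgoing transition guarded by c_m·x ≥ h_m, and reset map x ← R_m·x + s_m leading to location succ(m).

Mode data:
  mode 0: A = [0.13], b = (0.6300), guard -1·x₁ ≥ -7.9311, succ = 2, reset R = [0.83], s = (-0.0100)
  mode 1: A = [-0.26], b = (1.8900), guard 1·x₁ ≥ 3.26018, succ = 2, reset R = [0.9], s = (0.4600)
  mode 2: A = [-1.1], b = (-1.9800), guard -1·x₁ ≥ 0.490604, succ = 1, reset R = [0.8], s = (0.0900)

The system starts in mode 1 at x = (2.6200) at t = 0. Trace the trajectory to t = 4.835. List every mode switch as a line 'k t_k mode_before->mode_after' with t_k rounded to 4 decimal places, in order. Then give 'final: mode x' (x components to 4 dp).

1 0.5698 1->2
2 1.8225 2->1
3 4.2681 1->2
final: 2 0.9843

Mode 1: guard c·x = 3.2602 hit at Δt = 0.5698 (t = 0.5698), x⁻ = (3.2602) → reset → x⁺ = (3.3942), jump to mode 2
Mode 2: guard c·x = 0.4906 hit at Δt = 1.2527 (t = 1.8225), x⁻ = (-0.4906) → reset → x⁺ = (-0.3025), jump to mode 1
Mode 1: guard c·x = 3.2602 hit at Δt = 2.4456 (t = 4.2681), x⁻ = (3.2602) → reset → x⁺ = (3.3942), jump to mode 2
Mode 2: flow for 0.5669 to horizon, guard not reached → x = (0.9843)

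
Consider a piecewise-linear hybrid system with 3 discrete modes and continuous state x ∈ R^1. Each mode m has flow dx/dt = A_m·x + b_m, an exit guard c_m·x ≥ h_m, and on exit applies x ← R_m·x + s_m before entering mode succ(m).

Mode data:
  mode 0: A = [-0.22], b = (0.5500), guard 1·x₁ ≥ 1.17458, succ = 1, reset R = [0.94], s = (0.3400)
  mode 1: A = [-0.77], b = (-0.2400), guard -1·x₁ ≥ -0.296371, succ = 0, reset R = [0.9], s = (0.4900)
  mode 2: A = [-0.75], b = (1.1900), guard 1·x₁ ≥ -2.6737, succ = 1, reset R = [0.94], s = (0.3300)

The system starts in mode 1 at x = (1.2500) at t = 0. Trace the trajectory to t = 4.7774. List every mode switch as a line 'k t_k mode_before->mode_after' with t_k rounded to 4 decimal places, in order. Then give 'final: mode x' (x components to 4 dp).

1 1.2250 1->0
2 2.4706 0->1
3 3.8477 1->0
final: 0 1.0792

Mode 1: guard c·x = -0.2964 hit at Δt = 1.2250 (t = 1.2250), x⁻ = (0.2964) → reset → x⁺ = (0.7567), jump to mode 0
Mode 0: guard c·x = 1.1746 hit at Δt = 1.2456 (t = 2.4706), x⁻ = (1.1746) → reset → x⁺ = (1.4441), jump to mode 1
Mode 1: guard c·x = -0.2964 hit at Δt = 1.3771 (t = 3.8477), x⁻ = (0.2964) → reset → x⁺ = (0.7567), jump to mode 0
Mode 0: flow for 0.9297 to horizon, guard not reached → x = (1.0792)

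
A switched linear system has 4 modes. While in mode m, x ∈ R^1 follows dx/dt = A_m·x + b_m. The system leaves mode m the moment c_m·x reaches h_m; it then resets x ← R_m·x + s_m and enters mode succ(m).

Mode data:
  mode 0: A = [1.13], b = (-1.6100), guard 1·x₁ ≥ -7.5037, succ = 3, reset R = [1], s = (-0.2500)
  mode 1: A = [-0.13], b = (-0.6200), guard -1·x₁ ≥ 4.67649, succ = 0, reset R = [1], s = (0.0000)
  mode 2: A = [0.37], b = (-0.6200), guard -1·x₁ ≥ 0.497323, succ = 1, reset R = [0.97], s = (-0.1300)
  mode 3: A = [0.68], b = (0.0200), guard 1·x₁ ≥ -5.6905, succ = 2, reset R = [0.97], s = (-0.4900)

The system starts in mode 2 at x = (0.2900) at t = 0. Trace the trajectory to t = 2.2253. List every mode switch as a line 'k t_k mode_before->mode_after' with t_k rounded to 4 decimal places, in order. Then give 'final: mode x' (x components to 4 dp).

1 1.2160 2->1
final: 1 -1.1235

Mode 2: guard c·x = 0.4973 hit at Δt = 1.2160 (t = 1.2160), x⁻ = (-0.4973) → reset → x⁺ = (-0.6124), jump to mode 1
Mode 1: flow for 1.0093 to horizon, guard not reached → x = (-1.1235)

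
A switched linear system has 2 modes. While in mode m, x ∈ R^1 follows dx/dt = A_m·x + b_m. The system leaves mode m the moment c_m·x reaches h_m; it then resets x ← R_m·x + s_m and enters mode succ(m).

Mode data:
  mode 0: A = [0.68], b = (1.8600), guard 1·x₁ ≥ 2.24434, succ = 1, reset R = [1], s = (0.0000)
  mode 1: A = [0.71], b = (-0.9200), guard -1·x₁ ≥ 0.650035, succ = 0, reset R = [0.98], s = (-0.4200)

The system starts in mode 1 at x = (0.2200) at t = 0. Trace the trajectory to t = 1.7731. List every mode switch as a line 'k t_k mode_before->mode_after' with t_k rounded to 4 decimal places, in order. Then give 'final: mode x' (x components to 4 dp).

Mode 1: guard c·x = 0.6500 hit at Δt = 0.8347 (t = 0.8347), x⁻ = (-0.6500) → reset → x⁺ = (-1.0570), jump to mode 0
Mode 0: flow for 0.9384 to horizon, guard not reached → x = (0.4415)

1 0.8347 1->0
final: 0 0.4415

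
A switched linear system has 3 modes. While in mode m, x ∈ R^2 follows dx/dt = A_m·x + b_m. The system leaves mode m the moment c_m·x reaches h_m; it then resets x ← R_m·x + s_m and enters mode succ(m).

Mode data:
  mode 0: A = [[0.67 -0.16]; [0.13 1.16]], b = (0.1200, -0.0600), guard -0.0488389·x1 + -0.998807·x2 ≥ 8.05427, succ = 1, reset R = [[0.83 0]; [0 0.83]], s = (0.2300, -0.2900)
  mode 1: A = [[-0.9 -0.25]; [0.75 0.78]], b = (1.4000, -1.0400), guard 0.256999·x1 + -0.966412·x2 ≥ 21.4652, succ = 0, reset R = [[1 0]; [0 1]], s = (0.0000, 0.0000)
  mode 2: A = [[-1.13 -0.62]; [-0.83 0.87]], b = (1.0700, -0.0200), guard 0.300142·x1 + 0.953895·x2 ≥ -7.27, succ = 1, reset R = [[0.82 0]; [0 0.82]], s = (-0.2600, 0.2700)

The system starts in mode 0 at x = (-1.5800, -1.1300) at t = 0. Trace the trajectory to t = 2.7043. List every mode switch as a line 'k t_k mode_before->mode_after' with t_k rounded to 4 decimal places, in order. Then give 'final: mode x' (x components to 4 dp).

1 1.5191 0->1
final: 1 2.7696 -19.1869

Mode 0: guard c·x = 8.0543 hit at Δt = 1.5191 (t = 1.5191), x⁻ = (-2.7743, -7.9282) → reset → x⁺ = (-2.0727, -6.8704), jump to mode 1
Mode 1: flow for 1.1852 to horizon, guard not reached → x = (2.7696, -19.1869)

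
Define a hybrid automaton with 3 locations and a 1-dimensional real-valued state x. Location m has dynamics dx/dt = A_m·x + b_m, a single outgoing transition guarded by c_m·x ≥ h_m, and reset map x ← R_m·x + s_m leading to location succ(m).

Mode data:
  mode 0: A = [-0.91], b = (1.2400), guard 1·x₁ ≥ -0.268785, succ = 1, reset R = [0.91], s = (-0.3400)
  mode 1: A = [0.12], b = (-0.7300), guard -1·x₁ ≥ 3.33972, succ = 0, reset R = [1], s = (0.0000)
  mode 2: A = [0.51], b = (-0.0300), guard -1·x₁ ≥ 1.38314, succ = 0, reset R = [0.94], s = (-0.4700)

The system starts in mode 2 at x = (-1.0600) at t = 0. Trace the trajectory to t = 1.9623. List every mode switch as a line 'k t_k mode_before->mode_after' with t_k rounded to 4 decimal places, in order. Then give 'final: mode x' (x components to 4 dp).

Mode 2: guard c·x = 1.3831 hit at Δt = 0.4975 (t = 0.4975), x⁻ = (-1.3831) → reset → x⁺ = (-1.7702), jump to mode 0
Mode 0: guard c·x = -0.2688 hit at Δt = 0.7170 (t = 1.2145), x⁻ = (-0.2688) → reset → x⁺ = (-0.5846), jump to mode 1
Mode 1: flow for 0.7478 to horizon, guard not reached → x = (-1.2106)

1 0.4975 2->0
2 1.2145 0->1
final: 1 -1.2106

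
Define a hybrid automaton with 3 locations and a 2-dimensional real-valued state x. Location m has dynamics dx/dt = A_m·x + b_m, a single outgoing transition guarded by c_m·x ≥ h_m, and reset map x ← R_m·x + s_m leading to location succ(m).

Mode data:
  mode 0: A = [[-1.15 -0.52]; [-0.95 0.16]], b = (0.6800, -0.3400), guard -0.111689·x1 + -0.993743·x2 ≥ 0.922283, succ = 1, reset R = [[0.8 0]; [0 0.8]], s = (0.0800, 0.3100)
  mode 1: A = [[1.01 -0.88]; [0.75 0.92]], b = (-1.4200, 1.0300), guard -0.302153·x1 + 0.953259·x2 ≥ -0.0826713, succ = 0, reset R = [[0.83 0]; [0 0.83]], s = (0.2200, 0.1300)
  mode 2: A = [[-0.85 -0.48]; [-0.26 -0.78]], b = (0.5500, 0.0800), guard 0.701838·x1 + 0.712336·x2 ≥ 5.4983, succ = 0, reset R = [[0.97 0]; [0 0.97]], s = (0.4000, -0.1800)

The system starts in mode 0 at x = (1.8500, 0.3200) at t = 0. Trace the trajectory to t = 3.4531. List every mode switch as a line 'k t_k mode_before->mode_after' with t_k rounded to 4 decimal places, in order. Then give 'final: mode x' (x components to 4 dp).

Mode 0: guard c·x = 0.9223 hit at Δt = 0.7774 (t = 0.7774), x⁻ = (1.2389, -1.0673) → reset → x⁺ = (1.0711, -0.5439), jump to mode 1
Mode 1: guard c·x = -0.0827 hit at Δt = 0.4651 (t = 1.2425), x⁻ = (0.9823, 0.2246) → reset → x⁺ = (1.0354, 0.3165), jump to mode 0
Mode 0: guard c·x = 0.9223 hit at Δt = 1.0928 (t = 2.3353), x⁻ = (0.8741, -1.0263) → reset → x⁺ = (0.7793, -0.5111), jump to mode 1
Mode 1: guard c·x = -0.0827 hit at Δt = 0.4459 (t = 2.7812), x⁻ = (0.5461, 0.0864) → reset → x⁺ = (0.6733, 0.2017), jump to mode 0
Mode 0: flow for 0.6719 to horizon, guard not reached → x = (0.6689, -0.4559)

1 0.7774 0->1
2 1.2425 1->0
3 2.3353 0->1
4 2.7812 1->0
final: 0 0.6689 -0.4559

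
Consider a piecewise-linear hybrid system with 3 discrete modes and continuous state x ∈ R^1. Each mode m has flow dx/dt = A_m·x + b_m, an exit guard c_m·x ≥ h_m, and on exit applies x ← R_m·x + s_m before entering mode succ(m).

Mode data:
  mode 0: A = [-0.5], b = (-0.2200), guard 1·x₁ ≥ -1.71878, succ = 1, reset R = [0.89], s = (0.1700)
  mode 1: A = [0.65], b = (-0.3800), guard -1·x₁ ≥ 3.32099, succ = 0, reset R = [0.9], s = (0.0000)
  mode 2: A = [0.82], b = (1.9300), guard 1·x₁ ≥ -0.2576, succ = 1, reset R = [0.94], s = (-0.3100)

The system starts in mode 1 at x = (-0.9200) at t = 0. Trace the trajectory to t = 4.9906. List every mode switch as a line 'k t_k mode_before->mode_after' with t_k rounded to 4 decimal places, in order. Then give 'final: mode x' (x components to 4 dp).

Mode 1: guard c·x = 3.3210 hit at Δt = 1.4675 (t = 1.4675), x⁻ = (-3.3210) → reset → x⁺ = (-2.9889), jump to mode 0
Mode 0: guard c·x = -1.7188 hit at Δt = 1.3795 (t = 2.8470), x⁻ = (-1.7188) → reset → x⁺ = (-1.3597), jump to mode 1
Mode 1: guard c·x = 3.3210 hit at Δt = 1.0731 (t = 3.9201), x⁻ = (-3.3210) → reset → x⁺ = (-2.9889), jump to mode 0
Mode 0: flow for 1.0705 to horizon, guard not reached → x = (-1.9324)

1 1.4675 1->0
2 2.8470 0->1
3 3.9201 1->0
final: 0 -1.9324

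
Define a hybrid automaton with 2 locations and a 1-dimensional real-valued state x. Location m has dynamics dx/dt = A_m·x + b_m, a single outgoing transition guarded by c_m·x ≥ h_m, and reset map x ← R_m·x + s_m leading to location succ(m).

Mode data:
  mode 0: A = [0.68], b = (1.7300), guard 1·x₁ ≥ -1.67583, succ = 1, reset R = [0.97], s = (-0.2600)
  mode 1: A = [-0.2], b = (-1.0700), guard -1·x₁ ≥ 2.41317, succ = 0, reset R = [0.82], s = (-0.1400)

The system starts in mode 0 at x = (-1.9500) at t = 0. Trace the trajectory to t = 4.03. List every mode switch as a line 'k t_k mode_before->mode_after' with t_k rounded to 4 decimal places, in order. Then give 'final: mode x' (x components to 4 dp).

1 0.5580 0->1
2 1.3841 1->0
3 2.4337 0->1
4 3.2598 1->0
final: 0 -1.8260

Mode 0: guard c·x = -1.6758 hit at Δt = 0.5580 (t = 0.5580), x⁻ = (-1.6758) → reset → x⁺ = (-1.8856), jump to mode 1
Mode 1: guard c·x = 2.4132 hit at Δt = 0.8261 (t = 1.3841), x⁻ = (-2.4132) → reset → x⁺ = (-2.1188), jump to mode 0
Mode 0: guard c·x = -1.6758 hit at Δt = 1.0495 (t = 2.4337), x⁻ = (-1.6758) → reset → x⁺ = (-1.8856), jump to mode 1
Mode 1: guard c·x = 2.4132 hit at Δt = 0.8261 (t = 3.2598), x⁻ = (-2.4132) → reset → x⁺ = (-2.1188), jump to mode 0
Mode 0: flow for 0.7702 to horizon, guard not reached → x = (-1.8260)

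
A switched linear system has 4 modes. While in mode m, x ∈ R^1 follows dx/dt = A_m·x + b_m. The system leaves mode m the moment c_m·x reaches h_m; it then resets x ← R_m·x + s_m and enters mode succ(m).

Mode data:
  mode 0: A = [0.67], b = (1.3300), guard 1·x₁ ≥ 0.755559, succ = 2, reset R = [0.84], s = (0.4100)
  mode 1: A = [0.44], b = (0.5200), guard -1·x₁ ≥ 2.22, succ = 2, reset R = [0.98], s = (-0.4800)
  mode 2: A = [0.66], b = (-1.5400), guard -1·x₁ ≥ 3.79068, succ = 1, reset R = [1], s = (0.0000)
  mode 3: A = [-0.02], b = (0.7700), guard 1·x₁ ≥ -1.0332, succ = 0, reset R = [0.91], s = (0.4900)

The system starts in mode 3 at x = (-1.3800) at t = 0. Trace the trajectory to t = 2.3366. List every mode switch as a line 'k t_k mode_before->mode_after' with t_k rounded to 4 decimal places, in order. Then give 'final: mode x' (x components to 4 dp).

1 0.4367 3->0
2 1.3020 0->2
final: 2 -0.2176

Mode 3: guard c·x = -1.0332 hit at Δt = 0.4367 (t = 0.4367), x⁻ = (-1.0332) → reset → x⁺ = (-0.4502), jump to mode 0
Mode 0: guard c·x = 0.7556 hit at Δt = 0.8653 (t = 1.3020), x⁻ = (0.7556) → reset → x⁺ = (1.0447), jump to mode 2
Mode 2: flow for 1.0346 to horizon, guard not reached → x = (-0.2176)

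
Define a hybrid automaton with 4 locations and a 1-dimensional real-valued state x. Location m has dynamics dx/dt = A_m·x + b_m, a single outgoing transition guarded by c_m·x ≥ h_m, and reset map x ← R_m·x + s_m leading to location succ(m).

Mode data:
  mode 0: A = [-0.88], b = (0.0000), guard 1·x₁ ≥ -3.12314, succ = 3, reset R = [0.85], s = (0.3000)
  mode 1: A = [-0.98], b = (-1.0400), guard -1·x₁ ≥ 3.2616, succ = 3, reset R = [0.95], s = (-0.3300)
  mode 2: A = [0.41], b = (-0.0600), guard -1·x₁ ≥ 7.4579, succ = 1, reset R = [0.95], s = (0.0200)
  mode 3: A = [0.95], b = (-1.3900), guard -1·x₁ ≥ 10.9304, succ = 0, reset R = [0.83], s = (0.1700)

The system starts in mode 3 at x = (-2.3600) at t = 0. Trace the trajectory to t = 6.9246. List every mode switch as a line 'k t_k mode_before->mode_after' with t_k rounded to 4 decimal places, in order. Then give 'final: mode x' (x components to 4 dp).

1 1.2380 3->0
2 2.4283 0->3
3 3.6678 3->0
4 4.8581 0->3
5 6.0975 3->0
final: 0 -4.2994

Mode 3: guard c·x = 10.9304 hit at Δt = 1.2380 (t = 1.2380), x⁻ = (-10.9304) → reset → x⁺ = (-8.9022), jump to mode 0
Mode 0: guard c·x = -3.1231 hit at Δt = 1.1903 (t = 2.4283), x⁻ = (-3.1231) → reset → x⁺ = (-2.3547), jump to mode 3
Mode 3: guard c·x = 10.9304 hit at Δt = 1.2395 (t = 3.6678), x⁻ = (-10.9304) → reset → x⁺ = (-8.9022), jump to mode 0
Mode 0: guard c·x = -3.1231 hit at Δt = 1.1903 (t = 4.8581), x⁻ = (-3.1231) → reset → x⁺ = (-2.3547), jump to mode 3
Mode 3: guard c·x = 10.9304 hit at Δt = 1.2395 (t = 6.0975), x⁻ = (-10.9304) → reset → x⁺ = (-8.9022), jump to mode 0
Mode 0: flow for 0.8271 to horizon, guard not reached → x = (-4.2994)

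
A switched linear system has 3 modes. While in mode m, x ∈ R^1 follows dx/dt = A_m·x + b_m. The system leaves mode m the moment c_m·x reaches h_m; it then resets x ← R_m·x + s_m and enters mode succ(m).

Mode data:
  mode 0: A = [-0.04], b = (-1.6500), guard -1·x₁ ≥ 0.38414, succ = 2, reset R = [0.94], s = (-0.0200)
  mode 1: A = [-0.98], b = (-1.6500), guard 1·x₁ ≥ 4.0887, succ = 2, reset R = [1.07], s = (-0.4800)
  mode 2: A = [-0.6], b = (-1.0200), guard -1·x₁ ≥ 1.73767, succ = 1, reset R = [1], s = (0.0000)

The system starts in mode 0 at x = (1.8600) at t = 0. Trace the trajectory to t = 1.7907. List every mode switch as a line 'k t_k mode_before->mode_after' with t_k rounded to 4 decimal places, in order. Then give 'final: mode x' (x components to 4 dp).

Mode 0: guard c·x = 0.3841 hit at Δt = 1.3365 (t = 1.3365), x⁻ = (-0.3841) → reset → x⁺ = (-0.3811), jump to mode 2
Mode 2: flow for 0.4542 to horizon, guard not reached → x = (-0.6957)

1 1.3365 0->2
final: 2 -0.6957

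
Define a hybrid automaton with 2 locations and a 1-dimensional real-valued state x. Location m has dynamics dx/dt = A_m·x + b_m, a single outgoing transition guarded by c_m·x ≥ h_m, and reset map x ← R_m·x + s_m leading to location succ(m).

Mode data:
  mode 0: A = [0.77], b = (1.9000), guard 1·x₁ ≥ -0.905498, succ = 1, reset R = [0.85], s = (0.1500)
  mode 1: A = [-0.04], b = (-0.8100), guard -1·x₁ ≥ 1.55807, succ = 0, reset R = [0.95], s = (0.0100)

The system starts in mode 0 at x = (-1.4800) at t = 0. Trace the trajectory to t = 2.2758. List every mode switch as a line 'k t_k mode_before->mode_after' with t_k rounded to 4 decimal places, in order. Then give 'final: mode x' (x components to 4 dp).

Mode 0: guard c·x = -0.9055 hit at Δt = 0.5955 (t = 0.5955), x⁻ = (-0.9055) → reset → x⁺ = (-0.6197), jump to mode 1
Mode 1: guard c·x = 1.5581 hit at Δt = 1.2246 (t = 1.8201), x⁻ = (-1.5581) → reset → x⁺ = (-1.4702), jump to mode 0
Mode 0: flow for 0.4557 to horizon, guard not reached → x = (-1.0509)

1 0.5955 0->1
2 1.8201 1->0
final: 0 -1.0509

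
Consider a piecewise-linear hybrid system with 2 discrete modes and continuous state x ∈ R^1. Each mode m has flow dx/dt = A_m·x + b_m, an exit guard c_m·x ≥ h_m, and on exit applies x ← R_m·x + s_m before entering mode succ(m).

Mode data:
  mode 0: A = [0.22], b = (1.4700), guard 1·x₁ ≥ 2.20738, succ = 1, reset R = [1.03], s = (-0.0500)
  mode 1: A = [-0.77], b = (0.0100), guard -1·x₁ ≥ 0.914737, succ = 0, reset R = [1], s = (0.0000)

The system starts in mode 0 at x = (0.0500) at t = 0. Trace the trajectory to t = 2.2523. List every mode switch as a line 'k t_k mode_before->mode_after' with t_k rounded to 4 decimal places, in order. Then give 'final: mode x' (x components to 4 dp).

1 1.2636 0->1
final: 1 1.0455

Mode 0: guard c·x = 2.2074 hit at Δt = 1.2636 (t = 1.2636), x⁻ = (2.2074) → reset → x⁺ = (2.2236), jump to mode 1
Mode 1: flow for 0.9887 to horizon, guard not reached → x = (1.0455)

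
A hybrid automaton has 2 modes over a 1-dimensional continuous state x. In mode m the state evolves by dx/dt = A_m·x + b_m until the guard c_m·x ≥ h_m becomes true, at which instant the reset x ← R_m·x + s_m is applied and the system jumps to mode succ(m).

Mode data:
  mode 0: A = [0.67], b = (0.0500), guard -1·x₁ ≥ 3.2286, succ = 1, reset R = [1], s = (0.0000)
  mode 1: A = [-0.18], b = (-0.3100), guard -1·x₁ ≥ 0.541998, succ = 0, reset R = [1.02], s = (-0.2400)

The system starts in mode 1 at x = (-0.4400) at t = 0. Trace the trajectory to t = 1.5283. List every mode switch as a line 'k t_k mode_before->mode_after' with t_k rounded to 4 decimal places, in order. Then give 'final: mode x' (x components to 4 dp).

1 0.4605 1->0
final: 0 -1.5434

Mode 1: guard c·x = 0.5420 hit at Δt = 0.4605 (t = 0.4605), x⁻ = (-0.5420) → reset → x⁺ = (-0.7928), jump to mode 0
Mode 0: flow for 1.0678 to horizon, guard not reached → x = (-1.5434)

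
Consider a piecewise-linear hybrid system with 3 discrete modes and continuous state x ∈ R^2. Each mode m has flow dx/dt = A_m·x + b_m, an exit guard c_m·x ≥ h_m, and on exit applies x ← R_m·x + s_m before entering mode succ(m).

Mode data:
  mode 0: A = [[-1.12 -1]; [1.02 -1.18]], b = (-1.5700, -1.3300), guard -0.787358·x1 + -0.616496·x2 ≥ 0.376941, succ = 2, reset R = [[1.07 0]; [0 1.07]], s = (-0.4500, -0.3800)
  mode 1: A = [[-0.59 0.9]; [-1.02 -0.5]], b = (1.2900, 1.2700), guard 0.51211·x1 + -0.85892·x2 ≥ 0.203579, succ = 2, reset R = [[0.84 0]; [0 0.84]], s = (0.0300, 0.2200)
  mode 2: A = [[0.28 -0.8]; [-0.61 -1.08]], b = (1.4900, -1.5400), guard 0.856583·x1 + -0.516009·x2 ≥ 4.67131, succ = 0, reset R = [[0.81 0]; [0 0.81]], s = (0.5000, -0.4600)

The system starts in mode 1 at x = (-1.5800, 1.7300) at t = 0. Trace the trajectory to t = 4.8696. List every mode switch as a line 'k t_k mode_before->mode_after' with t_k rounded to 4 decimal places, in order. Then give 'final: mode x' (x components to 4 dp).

Mode 1: guard c·x = 0.2036 hit at Δt = 1.5106 (t = 1.5106), x⁻ = (2.2692, 1.1160) → reset → x⁺ = (1.9362, 1.1574), jump to mode 2
Mode 2: guard c·x = 4.6713 hit at Δt = 0.9603 (t = 2.4709), x⁻ = (4.4485, -1.6682) → reset → x⁺ = (4.1033, -1.8113), jump to mode 0
Mode 0: guard c·x = 0.3769 hit at Δt = 1.4884 (t = 3.9593), x⁻ = (-0.0591, -0.5360) → reset → x⁺ = (-0.5132, -0.9535), jump to mode 2
Mode 2: flow for 0.9103 to horizon, guard not reached → x = (1.8483, -1.5226)

1 1.5106 1->2
2 2.4709 2->0
3 3.9593 0->2
final: 2 1.8483 -1.5226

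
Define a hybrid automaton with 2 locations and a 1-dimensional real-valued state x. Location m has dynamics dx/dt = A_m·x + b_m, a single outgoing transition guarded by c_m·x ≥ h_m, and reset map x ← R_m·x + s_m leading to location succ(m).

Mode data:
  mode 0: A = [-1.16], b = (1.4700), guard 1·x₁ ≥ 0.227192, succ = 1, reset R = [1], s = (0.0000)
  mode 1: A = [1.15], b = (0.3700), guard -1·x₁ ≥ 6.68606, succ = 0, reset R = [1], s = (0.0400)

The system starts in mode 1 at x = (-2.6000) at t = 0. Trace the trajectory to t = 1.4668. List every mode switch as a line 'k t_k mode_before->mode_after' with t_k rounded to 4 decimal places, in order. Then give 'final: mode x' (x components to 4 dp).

1 0.8933 1->0
final: 0 -2.8013

Mode 1: guard c·x = 6.6861 hit at Δt = 0.8933 (t = 0.8933), x⁻ = (-6.6861) → reset → x⁺ = (-6.6461), jump to mode 0
Mode 0: flow for 0.5735 to horizon, guard not reached → x = (-2.8013)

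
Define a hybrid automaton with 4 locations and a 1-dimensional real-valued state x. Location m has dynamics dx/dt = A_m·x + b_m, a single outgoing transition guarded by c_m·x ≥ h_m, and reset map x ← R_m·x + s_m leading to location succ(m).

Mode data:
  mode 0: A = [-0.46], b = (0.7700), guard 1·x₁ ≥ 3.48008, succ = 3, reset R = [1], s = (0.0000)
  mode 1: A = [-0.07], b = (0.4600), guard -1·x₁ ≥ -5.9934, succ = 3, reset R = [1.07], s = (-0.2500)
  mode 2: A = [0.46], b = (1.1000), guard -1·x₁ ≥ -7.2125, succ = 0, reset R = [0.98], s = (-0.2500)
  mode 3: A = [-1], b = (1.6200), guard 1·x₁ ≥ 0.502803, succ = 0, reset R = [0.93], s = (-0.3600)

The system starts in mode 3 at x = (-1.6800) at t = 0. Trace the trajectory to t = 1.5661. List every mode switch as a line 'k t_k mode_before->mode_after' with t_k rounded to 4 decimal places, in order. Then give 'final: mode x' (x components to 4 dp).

Mode 3: guard c·x = 0.5028 hit at Δt = 1.0831 (t = 1.0831), x⁻ = (0.5028) → reset → x⁺ = (0.1076), jump to mode 0
Mode 0: flow for 0.4830 to horizon, guard not reached → x = (0.4197)

1 1.0831 3->0
final: 0 0.4197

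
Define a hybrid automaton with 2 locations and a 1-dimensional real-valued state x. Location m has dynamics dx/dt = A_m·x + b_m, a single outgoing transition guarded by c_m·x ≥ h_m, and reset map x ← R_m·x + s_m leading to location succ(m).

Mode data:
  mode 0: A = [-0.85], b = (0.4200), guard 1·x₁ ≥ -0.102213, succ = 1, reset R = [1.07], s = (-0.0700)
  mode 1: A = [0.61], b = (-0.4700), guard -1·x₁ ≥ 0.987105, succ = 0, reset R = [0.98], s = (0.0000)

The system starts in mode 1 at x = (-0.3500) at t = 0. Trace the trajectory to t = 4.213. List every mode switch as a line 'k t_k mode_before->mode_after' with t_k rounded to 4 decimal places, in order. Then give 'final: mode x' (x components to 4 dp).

1 0.7380 1->0
2 1.7926 0->1
3 2.8014 1->0
4 3.8560 0->1
final: 1 -0.4104

Mode 1: guard c·x = 0.9871 hit at Δt = 0.7380 (t = 0.7380), x⁻ = (-0.9871) → reset → x⁺ = (-0.9674), jump to mode 0
Mode 0: guard c·x = -0.1022 hit at Δt = 1.0546 (t = 1.7926), x⁻ = (-0.1022) → reset → x⁺ = (-0.1794), jump to mode 1
Mode 1: guard c·x = 0.9871 hit at Δt = 1.0088 (t = 2.8014), x⁻ = (-0.9871) → reset → x⁺ = (-0.9674), jump to mode 0
Mode 0: guard c·x = -0.1022 hit at Δt = 1.0546 (t = 3.8560), x⁻ = (-0.1022) → reset → x⁺ = (-0.1794), jump to mode 1
Mode 1: flow for 0.3570 to horizon, guard not reached → x = (-0.4104)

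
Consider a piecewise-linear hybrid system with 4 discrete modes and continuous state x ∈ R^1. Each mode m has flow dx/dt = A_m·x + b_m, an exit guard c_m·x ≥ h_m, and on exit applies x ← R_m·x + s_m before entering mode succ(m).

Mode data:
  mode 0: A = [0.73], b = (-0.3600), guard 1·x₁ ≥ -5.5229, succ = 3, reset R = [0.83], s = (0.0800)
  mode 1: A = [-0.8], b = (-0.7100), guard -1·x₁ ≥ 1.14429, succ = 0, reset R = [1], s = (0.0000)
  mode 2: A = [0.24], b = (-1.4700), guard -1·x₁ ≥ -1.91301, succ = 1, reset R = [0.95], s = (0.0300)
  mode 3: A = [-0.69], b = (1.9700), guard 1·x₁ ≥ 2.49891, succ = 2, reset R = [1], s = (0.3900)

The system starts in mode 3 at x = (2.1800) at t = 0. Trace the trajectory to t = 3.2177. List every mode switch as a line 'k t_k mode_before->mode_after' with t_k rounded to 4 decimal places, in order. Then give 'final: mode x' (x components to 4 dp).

1 0.9267 3->2
2 2.0249 2->1
final: 1 0.1657

Mode 3: guard c·x = 2.4989 hit at Δt = 0.9267 (t = 0.9267), x⁻ = (2.4989) → reset → x⁺ = (2.8889), jump to mode 2
Mode 2: guard c·x = -1.9130 hit at Δt = 1.0982 (t = 2.0249), x⁻ = (1.9130) → reset → x⁺ = (1.8474), jump to mode 1
Mode 1: flow for 1.1928 to horizon, guard not reached → x = (0.1657)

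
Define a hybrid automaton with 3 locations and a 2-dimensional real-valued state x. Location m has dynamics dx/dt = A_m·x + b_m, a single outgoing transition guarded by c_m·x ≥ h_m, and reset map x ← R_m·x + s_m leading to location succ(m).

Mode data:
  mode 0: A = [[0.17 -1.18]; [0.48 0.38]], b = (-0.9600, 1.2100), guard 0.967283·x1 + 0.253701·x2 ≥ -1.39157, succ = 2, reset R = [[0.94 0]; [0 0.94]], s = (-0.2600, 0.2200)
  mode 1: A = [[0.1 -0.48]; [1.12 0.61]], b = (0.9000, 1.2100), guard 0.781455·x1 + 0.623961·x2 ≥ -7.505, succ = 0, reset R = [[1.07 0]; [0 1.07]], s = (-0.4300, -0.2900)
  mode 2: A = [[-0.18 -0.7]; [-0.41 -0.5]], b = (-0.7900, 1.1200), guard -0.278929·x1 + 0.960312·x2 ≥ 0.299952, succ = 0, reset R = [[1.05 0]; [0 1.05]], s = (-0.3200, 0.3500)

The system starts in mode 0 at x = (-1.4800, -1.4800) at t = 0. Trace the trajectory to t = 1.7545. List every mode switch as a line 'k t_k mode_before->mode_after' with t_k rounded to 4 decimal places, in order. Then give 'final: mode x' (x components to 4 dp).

Mode 0: guard c·x = -1.3916 hit at Δt = 0.7415 (t = 0.7415), x⁻ = (-1.0578, -1.4521) → reset → x⁺ = (-1.2543, -1.1450), jump to mode 2
Mode 2: guard c·x = 0.3000 hit at Δt = 0.5533 (t = 1.2948), x⁻ = (-1.3381, -0.0763) → reset → x⁺ = (-1.7250, 0.2699), jump to mode 0
Mode 0: flow for 0.4597 to horizon, guard not reached → x = (-2.5260, 0.4225)

1 0.7415 0->2
2 1.2948 2->0
final: 0 -2.5260 0.4225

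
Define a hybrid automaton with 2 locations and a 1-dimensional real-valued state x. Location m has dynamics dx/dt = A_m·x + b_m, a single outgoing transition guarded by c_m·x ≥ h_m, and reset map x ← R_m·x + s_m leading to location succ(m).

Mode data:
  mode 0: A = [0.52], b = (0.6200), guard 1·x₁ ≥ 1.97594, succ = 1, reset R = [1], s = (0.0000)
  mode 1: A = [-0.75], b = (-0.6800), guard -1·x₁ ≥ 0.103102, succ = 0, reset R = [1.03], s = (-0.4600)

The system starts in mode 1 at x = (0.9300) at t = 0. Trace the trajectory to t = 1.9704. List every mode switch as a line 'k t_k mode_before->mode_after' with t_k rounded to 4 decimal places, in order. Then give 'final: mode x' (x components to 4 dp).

Mode 1: guard c·x = 0.1031 hit at Δt = 1.1022 (t = 1.1022), x⁻ = (-0.1031) → reset → x⁺ = (-0.5662), jump to mode 0
Mode 0: flow for 0.8682 to horizon, guard not reached → x = (-0.2089)

1 1.1022 1->0
final: 0 -0.2089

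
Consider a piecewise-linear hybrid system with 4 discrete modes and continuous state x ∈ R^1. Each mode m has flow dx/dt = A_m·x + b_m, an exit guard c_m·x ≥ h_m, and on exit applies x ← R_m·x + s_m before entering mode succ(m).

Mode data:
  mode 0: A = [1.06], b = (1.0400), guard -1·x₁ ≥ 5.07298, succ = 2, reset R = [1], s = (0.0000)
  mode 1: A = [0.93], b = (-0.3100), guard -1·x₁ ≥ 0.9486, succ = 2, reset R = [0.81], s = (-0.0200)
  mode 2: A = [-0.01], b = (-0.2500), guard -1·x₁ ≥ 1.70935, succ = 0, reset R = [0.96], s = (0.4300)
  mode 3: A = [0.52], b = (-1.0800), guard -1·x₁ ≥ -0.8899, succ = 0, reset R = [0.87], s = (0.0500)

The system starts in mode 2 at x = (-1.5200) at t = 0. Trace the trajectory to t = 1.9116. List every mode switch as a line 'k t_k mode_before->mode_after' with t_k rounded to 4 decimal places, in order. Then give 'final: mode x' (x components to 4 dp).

Mode 2: guard c·x = 1.7093 hit at Δt = 0.8097 (t = 0.8097), x⁻ = (-1.7093) → reset → x⁺ = (-1.2110), jump to mode 0
Mode 0: flow for 1.1019 to horizon, guard not reached → x = (-1.7202)

1 0.8097 2->0
final: 0 -1.7202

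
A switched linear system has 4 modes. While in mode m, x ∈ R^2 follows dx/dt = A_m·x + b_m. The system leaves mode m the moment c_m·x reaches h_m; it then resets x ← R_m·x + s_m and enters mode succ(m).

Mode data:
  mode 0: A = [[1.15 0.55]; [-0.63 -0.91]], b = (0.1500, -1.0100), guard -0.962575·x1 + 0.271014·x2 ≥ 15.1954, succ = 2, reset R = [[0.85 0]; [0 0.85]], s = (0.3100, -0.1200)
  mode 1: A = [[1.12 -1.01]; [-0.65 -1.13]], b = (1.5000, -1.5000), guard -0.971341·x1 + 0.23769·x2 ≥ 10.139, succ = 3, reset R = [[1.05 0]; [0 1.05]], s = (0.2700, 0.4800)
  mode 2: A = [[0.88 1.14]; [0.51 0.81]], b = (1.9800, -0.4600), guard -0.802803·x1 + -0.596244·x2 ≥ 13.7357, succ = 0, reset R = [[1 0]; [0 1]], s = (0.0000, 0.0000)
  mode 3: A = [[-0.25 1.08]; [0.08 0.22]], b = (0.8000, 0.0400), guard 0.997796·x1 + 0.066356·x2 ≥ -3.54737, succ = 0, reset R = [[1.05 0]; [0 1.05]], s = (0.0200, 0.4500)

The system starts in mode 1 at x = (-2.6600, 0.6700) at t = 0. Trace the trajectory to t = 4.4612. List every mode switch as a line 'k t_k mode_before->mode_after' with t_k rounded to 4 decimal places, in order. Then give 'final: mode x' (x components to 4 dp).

Mode 1: guard c·x = 10.1390 hit at Δt = 1.3605 (t = 1.3605), x⁻ = (-9.9733, 1.8998) → reset → x⁺ = (-10.2019, 2.4748), jump to mode 3
Mode 3: guard c·x = -3.5474 hit at Δt = 1.2618 (t = 2.6223), x⁻ = (-3.7226, 2.5166) → reset → x⁺ = (-3.8887, 3.0924), jump to mode 0
Mode 0: guard c·x = 15.1954 hit at Δt = 1.4975 (t = 4.1198), x⁻ = (-14.4924, 4.5952) → reset → x⁺ = (-12.0086, 3.7859), jump to mode 2
Mode 2: flow for 0.3414 to horizon, guard not reached → x = (-14.0158, 2.2305)

1 1.3605 1->3
2 2.6223 3->0
3 4.1198 0->2
final: 2 -14.0158 2.2305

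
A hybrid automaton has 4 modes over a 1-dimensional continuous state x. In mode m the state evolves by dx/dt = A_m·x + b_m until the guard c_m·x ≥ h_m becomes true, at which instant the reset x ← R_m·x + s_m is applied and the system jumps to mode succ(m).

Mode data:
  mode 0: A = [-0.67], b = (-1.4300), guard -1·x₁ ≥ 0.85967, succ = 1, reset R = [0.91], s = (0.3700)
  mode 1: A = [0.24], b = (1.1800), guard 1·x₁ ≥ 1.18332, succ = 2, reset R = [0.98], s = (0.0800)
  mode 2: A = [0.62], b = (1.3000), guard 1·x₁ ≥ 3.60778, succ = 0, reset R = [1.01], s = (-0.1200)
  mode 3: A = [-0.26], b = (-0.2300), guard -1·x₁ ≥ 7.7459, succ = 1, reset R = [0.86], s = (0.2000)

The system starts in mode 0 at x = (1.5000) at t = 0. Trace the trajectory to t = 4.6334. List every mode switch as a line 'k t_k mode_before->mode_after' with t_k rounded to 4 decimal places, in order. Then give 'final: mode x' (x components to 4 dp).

Mode 0: guard c·x = 0.8597 hit at Δt = 1.5638 (t = 1.5638), x⁻ = (-0.8597) → reset → x⁺ = (-0.4123), jump to mode 1
Mode 1: guard c·x = 1.1833 hit at Δt = 1.2635 (t = 2.8273), x⁻ = (1.1833) → reset → x⁺ = (1.2397), jump to mode 2
Mode 2: guard c·x = 3.6078 hit at Δt = 0.8651 (t = 3.6924), x⁻ = (3.6078) → reset → x⁺ = (3.5239), jump to mode 0
Mode 0: flow for 0.9410 to horizon, guard not reached → x = (0.8778)

1 1.5638 0->1
2 2.8273 1->2
3 3.6924 2->0
final: 0 0.8778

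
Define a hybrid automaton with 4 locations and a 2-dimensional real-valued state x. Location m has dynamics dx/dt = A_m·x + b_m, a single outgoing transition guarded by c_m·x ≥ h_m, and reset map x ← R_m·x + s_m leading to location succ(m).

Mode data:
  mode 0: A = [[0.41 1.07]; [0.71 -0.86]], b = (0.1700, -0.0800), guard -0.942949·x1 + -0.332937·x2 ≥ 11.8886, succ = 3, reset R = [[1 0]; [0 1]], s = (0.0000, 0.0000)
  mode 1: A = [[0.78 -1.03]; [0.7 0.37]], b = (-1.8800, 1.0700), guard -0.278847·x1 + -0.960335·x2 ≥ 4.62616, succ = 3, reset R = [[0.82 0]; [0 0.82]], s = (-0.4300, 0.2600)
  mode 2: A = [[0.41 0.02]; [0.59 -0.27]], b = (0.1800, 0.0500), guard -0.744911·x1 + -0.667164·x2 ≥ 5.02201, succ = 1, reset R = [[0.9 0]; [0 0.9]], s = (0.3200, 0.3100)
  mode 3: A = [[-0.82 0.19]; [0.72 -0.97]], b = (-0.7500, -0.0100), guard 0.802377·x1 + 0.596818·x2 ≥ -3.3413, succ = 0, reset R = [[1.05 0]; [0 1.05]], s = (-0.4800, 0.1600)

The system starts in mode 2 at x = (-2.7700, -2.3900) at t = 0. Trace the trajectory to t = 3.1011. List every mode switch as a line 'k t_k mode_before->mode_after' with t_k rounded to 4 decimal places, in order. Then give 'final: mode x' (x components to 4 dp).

Mode 2: guard c·x = 5.0220 hit at Δt = 0.8352 (t = 0.8352), x⁻ = (-3.7777, -3.3095) → reset → x⁺ = (-3.0799, -2.6686), jump to mode 1
Mode 1: guard c·x = 4.6262 hit at Δt = 0.4429 (t = 1.2781), x⁻ = (-3.6257, -3.7644) → reset → x⁺ = (-3.4031, -2.8268), jump to mode 3
Mode 3: guard c·x = -3.3413 hit at Δt = 0.9283 (t = 2.2064), x⁻ = (-2.3972, -2.3757) → reset → x⁺ = (-2.9970, -2.3345), jump to mode 0
Mode 0: flow for 0.8947 to horizon, guard not reached → x = (-7.2579, -3.4274)

1 0.8352 2->1
2 1.2781 1->3
3 2.2064 3->0
final: 0 -7.2579 -3.4274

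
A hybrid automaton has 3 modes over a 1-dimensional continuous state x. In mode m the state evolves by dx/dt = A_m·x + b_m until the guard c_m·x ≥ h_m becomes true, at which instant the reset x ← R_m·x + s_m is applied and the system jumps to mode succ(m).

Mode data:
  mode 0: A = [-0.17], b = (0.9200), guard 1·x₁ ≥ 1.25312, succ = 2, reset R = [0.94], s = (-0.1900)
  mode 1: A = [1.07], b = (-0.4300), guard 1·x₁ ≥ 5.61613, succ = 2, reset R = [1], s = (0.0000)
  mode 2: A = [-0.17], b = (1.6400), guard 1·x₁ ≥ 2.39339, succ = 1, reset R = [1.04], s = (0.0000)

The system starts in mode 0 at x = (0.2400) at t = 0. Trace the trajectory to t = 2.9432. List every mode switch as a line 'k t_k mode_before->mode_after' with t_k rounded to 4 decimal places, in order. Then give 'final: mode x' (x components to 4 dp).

1 1.2825 0->2
2 2.3243 2->1
final: 1 4.4493

Mode 0: guard c·x = 1.2531 hit at Δt = 1.2825 (t = 1.2825), x⁻ = (1.2531) → reset → x⁺ = (0.9879), jump to mode 2
Mode 2: guard c·x = 2.3934 hit at Δt = 1.0418 (t = 2.3243), x⁻ = (2.3934) → reset → x⁺ = (2.4891), jump to mode 1
Mode 1: flow for 0.6189 to horizon, guard not reached → x = (4.4493)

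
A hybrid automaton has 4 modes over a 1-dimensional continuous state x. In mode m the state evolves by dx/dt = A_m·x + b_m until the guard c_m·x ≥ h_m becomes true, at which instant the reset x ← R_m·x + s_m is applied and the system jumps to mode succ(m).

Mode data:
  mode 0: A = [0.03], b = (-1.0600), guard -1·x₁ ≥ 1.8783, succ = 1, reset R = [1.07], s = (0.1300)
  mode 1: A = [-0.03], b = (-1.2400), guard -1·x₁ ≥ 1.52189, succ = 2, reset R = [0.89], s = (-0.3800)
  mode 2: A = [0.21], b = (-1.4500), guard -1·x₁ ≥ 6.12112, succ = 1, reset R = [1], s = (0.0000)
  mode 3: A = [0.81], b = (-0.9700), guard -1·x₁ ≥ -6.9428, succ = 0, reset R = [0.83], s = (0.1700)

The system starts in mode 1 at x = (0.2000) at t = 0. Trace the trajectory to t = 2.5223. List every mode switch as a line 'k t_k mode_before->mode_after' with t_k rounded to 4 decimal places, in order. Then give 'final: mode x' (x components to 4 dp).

Mode 1: guard c·x = 1.5219 hit at Δt = 1.4114 (t = 1.4114), x⁻ = (-1.5219) → reset → x⁺ = (-1.7345), jump to mode 2
Mode 2: flow for 1.1109 to horizon, guard not reached → x = (-4.0044)

1 1.4114 1->2
final: 2 -4.0044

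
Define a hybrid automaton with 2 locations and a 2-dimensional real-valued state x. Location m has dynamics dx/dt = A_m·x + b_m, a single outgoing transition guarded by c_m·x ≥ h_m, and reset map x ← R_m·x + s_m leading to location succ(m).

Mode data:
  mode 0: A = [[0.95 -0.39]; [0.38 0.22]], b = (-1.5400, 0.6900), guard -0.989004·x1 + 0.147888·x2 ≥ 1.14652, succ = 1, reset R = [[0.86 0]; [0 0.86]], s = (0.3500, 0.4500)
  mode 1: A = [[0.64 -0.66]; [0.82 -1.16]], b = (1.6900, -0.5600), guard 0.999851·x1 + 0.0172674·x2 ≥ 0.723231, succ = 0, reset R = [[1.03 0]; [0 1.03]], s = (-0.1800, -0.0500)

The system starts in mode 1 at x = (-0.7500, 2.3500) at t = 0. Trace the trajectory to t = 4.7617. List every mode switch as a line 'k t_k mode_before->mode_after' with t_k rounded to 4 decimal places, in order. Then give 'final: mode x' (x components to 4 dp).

Mode 1: guard c·x = 0.7232 hit at Δt = 1.4385 (t = 1.4385), x⁻ = (0.7234, -0.0035) → reset → x⁺ = (0.5651, -0.0536), jump to mode 0
Mode 0: guard c·x = 1.1465 hit at Δt = 0.9230 (t = 2.3615), x⁻ = (-1.0685, 0.6068) → reset → x⁺ = (-0.5689, 0.9719), jump to mode 1
Mode 1: guard c·x = 0.7232 hit at Δt = 0.9016 (t = 3.2631), x⁻ = (0.7222, 0.0665) → reset → x⁺ = (0.5639, 0.0185), jump to mode 0
Mode 0: guard c·x = 1.1465 hit at Δt = 0.9026 (t = 4.1656), x⁻ = (-1.0578, 0.6787) → reset → x⁺ = (-0.5597, 1.0337), jump to mode 1
Mode 1: flow for 0.5961 to horizon, guard not reached → x = (0.1355, 0.1987)

1 1.4385 1->0
2 2.3615 0->1
3 3.2631 1->0
4 4.1656 0->1
final: 1 0.1355 0.1987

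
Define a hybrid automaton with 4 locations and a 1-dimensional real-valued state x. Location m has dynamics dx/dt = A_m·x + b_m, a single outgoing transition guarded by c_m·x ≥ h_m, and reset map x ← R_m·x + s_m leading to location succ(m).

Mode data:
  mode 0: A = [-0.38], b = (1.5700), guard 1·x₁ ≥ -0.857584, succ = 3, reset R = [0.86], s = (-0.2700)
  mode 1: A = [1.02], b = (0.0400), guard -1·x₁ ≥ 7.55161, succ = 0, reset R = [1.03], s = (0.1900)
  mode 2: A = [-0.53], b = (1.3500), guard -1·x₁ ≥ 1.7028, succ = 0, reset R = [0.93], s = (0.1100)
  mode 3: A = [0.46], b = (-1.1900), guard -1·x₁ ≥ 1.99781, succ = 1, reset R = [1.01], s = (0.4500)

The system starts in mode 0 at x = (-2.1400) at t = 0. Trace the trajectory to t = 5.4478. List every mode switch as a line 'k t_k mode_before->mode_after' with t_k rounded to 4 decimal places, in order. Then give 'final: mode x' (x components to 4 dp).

1 0.6020 0->3
2 1.1310 3->1
3 2.6920 1->0
4 4.9394 0->3
final: 3 -1.9546

Mode 0: guard c·x = -0.8576 hit at Δt = 0.6020 (t = 0.6020), x⁻ = (-0.8576) → reset → x⁺ = (-1.0075), jump to mode 3
Mode 3: guard c·x = 1.9978 hit at Δt = 0.5290 (t = 1.1310), x⁻ = (-1.9978) → reset → x⁺ = (-1.5678), jump to mode 1
Mode 1: guard c·x = 7.5516 hit at Δt = 1.5610 (t = 2.6920), x⁻ = (-7.5516) → reset → x⁺ = (-7.5882), jump to mode 0
Mode 0: guard c·x = -0.8576 hit at Δt = 2.2474 (t = 4.9394), x⁻ = (-0.8576) → reset → x⁺ = (-1.0075), jump to mode 3
Mode 3: flow for 0.5084 to horizon, guard not reached → x = (-1.9546)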